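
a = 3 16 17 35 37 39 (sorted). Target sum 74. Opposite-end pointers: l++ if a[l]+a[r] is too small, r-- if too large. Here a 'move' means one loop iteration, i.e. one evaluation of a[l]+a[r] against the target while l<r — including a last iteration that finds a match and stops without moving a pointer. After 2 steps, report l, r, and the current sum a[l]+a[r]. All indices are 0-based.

l=2, r=5, sum=56

[0,5] 3+39=42 <74 → l++
[1,5] 16+39=55 <74 → l++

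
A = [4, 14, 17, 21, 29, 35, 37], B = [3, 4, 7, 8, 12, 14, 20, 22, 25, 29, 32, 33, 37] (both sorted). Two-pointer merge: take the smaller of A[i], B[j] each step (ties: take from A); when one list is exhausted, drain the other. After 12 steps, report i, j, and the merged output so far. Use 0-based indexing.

i=4, j=8, merged so far=[3, 4, 4, 7, 8, 12, 14, 14, 17, 20, 21, 22]

i=0 j=0: A[i]=4>B[j]=3 take 3, j++
i=0 j=1: A[i]=4<=B[j]=4 take 4, i++
i=1 j=1: A[i]=14>B[j]=4 take 4, j++
i=1 j=2: A[i]=14>B[j]=7 take 7, j++
i=1 j=3: A[i]=14>B[j]=8 take 8, j++
i=1 j=4: A[i]=14>B[j]=12 take 12, j++
i=1 j=5: A[i]=14<=B[j]=14 take 14, i++
i=2 j=5: A[i]=17>B[j]=14 take 14, j++
i=2 j=6: A[i]=17<=B[j]=20 take 17, i++
i=3 j=6: A[i]=21>B[j]=20 take 20, j++
i=3 j=7: A[i]=21<=B[j]=22 take 21, i++
i=4 j=7: A[i]=29>B[j]=22 take 22, j++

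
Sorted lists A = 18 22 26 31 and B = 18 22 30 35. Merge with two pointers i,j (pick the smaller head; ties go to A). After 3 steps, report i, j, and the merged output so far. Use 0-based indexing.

i=2, j=1, merged so far=[18, 18, 22]

[i=0,j=0] A[i]=18<=B[j]=18 take 18 → i++
[i=1,j=0] A[i]=22>B[j]=18 take 18 → j++
[i=1,j=1] A[i]=22<=B[j]=22 take 22 → i++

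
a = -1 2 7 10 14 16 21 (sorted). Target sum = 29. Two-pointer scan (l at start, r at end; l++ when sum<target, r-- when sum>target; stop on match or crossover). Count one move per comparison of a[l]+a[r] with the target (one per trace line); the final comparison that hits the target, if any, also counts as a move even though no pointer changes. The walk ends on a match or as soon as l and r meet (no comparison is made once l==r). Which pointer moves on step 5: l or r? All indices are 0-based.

l=0 r=6: -1+21=20 <29, l++
l=1 r=6: 2+21=23 <29, l++
l=2 r=6: 7+21=28 <29, l++
l=3 r=6: 10+21=31 >29, r--
l=3 r=5: 10+16=26 <29, l++

l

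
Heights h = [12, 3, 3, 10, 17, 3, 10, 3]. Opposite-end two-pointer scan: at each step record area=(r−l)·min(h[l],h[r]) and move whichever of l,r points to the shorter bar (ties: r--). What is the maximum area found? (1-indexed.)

max area = 60

l=1 r=8: min(12,3)*7=21 best=21 *, r--
l=1 r=7: min(12,10)*6=60 best=60 *, r--
l=1 r=6: min(12,3)*5=15 best=60, r--
l=1 r=5: min(12,17)*4=48 best=60, l++
l=2 r=5: min(3,17)*3=9 best=60, l++
l=3 r=5: min(3,17)*2=6 best=60, l++
l=4 r=5: min(10,17)*1=10 best=60, l++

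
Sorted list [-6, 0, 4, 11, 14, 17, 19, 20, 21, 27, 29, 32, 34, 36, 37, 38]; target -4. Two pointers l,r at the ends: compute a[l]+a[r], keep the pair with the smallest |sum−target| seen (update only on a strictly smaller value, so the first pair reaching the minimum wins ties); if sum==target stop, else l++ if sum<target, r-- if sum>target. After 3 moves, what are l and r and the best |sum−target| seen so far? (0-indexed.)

[0,15] -6+38=32 d=36 * → r--
[0,14] -6+37=31 d=35 * → r--
[0,13] -6+36=30 d=34 * → r--

l=0, r=12, best |Δ|=34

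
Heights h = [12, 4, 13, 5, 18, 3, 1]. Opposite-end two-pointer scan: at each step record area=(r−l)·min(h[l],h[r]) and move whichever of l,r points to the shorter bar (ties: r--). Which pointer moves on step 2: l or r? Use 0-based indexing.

[0,6] min(12,1)*6=6 best=6 * → r--
[0,5] min(12,3)*5=15 best=15 * → r--

r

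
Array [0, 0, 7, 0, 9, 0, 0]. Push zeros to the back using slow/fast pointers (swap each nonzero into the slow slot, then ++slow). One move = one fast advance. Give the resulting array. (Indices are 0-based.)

(s=0,f=0) a[fast]=0 → fast++
(s=0,f=1) a[fast]=0 → fast++
(s=0,f=2) a[fast]=7≠0 swap→a[0]=7 → slow++,fast++
(s=1,f=3) a[fast]=0 → fast++
(s=1,f=4) a[fast]=9≠0 swap→a[1]=9 → slow++,fast++
(s=2,f=5) a[fast]=0 → fast++
(s=2,f=6) a[fast]=0 → fast++

[7, 9, 0, 0, 0, 0, 0]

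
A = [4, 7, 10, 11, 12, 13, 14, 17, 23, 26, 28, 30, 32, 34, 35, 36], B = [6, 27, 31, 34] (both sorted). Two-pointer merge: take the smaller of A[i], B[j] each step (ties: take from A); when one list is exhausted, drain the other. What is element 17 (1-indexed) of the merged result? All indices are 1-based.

merged[17] = 34

i=1 j=1: A[i]=4<=B[j]=6 take 4, i++
i=2 j=1: A[i]=7>B[j]=6 take 6, j++
i=2 j=2: A[i]=7<=B[j]=27 take 7, i++
i=3 j=2: A[i]=10<=B[j]=27 take 10, i++
i=4 j=2: A[i]=11<=B[j]=27 take 11, i++
i=5 j=2: A[i]=12<=B[j]=27 take 12, i++
i=6 j=2: A[i]=13<=B[j]=27 take 13, i++
i=7 j=2: A[i]=14<=B[j]=27 take 14, i++
i=8 j=2: A[i]=17<=B[j]=27 take 17, i++
i=9 j=2: A[i]=23<=B[j]=27 take 23, i++
i=10 j=2: A[i]=26<=B[j]=27 take 26, i++
i=11 j=2: A[i]=28>B[j]=27 take 27, j++
i=11 j=3: A[i]=28<=B[j]=31 take 28, i++
i=12 j=3: A[i]=30<=B[j]=31 take 30, i++
i=13 j=3: A[i]=32>B[j]=31 take 31, j++
i=13 j=4: A[i]=32<=B[j]=34 take 32, i++
i=14 j=4: A[i]=34<=B[j]=34 take 34, i++
i=15 j=4: A[i]=35>B[j]=34 take 34, j++
i=15 j=5: B done, take A[i]=35, i++
i=16 j=5: B done, take A[i]=36, i++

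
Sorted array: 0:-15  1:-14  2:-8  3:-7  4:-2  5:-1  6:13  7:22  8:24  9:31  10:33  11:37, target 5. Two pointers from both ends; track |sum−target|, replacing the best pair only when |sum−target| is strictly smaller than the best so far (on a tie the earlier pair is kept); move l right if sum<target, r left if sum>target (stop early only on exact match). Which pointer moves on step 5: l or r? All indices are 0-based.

[0,11] -15+37=22 d=17 * → r--
[0,10] -15+33=18 d=13 * → r--
[0,9] -15+31=16 d=11 * → r--
[0,8] -15+24=9 d=4 * → r--
[0,7] -15+22=7 d=2 * → r--

r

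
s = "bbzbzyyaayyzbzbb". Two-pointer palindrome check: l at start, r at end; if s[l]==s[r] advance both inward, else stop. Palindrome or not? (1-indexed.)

palindrome

l=1 r=16: 'b'=='b', l++,r--
l=2 r=15: 'b'=='b', l++,r--
l=3 r=14: 'z'=='z', l++,r--
l=4 r=13: 'b'=='b', l++,r--
l=5 r=12: 'z'=='z', l++,r--
l=6 r=11: 'y'=='y', l++,r--
l=7 r=10: 'y'=='y', l++,r--
l=8 r=9: 'a'=='a', l++,r--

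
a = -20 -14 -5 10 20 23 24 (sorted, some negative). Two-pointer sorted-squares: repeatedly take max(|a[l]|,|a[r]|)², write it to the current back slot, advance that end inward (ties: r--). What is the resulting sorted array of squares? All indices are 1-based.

[1,7] |-20|<=|24| out[7]=576 → r--
[1,6] |-20|<=|23| out[6]=529 → r--
[1,5] |-20|<=|20| out[5]=400 → r--
[1,4] |-20|>|10| out[4]=400 → l++
[2,4] |-14|>|10| out[3]=196 → l++
[3,4] |-5|<=|10| out[2]=100 → r--
[3,3] |-5|<=|-5| out[1]=25 → r--

[25, 100, 196, 400, 400, 529, 576]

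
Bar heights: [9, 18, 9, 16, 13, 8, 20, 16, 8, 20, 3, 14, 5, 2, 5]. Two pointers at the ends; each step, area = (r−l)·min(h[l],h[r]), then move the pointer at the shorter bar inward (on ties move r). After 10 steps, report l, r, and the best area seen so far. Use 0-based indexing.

[0,14] min(9,5)*14=70 best=70 * → r--
[0,13] min(9,2)*13=26 best=70 → r--
[0,12] min(9,5)*12=60 best=70 → r--
[0,11] min(9,14)*11=99 best=99 * → l++
[1,11] min(18,14)*10=140 best=140 * → r--
[1,10] min(18,3)*9=27 best=140 → r--
[1,9] min(18,20)*8=144 best=144 * → l++
[2,9] min(9,20)*7=63 best=144 → l++
[3,9] min(16,20)*6=96 best=144 → l++
[4,9] min(13,20)*5=65 best=144 → l++

l=5, r=9, best area=144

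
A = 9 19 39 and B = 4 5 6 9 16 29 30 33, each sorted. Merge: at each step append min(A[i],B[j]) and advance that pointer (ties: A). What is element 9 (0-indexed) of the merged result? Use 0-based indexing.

merged[9] = 33

i=0 j=0: A[i]=9>B[j]=4 take 4, j++
i=0 j=1: A[i]=9>B[j]=5 take 5, j++
i=0 j=2: A[i]=9>B[j]=6 take 6, j++
i=0 j=3: A[i]=9<=B[j]=9 take 9, i++
i=1 j=3: A[i]=19>B[j]=9 take 9, j++
i=1 j=4: A[i]=19>B[j]=16 take 16, j++
i=1 j=5: A[i]=19<=B[j]=29 take 19, i++
i=2 j=5: A[i]=39>B[j]=29 take 29, j++
i=2 j=6: A[i]=39>B[j]=30 take 30, j++
i=2 j=7: A[i]=39>B[j]=33 take 33, j++
i=2 j=8: B done, take A[i]=39, i++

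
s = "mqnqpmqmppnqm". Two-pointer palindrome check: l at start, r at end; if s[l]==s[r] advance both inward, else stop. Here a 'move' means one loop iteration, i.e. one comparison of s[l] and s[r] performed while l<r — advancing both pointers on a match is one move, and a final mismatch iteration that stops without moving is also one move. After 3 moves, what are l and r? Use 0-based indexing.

l=3, r=9

[0,12] 'm'=='m' → l++,r--
[1,11] 'q'=='q' → l++,r--
[2,10] 'n'=='n' → l++,r--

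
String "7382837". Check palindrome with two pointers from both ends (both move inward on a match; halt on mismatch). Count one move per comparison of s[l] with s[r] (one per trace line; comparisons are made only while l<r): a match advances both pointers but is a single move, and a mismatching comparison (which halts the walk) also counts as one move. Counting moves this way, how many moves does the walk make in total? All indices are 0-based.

l=0 r=6: '7'=='7', l++,r--
l=1 r=5: '3'=='3', l++,r--
l=2 r=4: '8'=='8', l++,r--

3 moves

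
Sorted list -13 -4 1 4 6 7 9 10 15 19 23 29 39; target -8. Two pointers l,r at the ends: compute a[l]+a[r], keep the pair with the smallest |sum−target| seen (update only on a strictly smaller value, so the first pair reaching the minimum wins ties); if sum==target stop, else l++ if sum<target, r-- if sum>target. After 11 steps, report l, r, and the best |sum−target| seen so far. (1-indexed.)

l=1 r=13: -13+39=26 d=34 *, r--
l=1 r=12: -13+29=16 d=24 *, r--
l=1 r=11: -13+23=10 d=18 *, r--
l=1 r=10: -13+19=6 d=14 *, r--
l=1 r=9: -13+15=2 d=10 *, r--
l=1 r=8: -13+10=-3 d=5 *, r--
l=1 r=7: -13+9=-4 d=4 *, r--
l=1 r=6: -13+7=-6 d=2 *, r--
l=1 r=5: -13+6=-7 d=1 *, r--
l=1 r=4: -13+4=-9 d=1, l++
l=2 r=4: -4+4=0 d=8, r--

l=2, r=3, best |Δ|=1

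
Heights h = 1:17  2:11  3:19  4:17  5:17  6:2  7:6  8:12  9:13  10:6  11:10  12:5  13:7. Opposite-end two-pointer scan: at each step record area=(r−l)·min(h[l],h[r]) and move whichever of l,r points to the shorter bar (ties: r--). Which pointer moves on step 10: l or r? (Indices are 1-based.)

r

l=1 r=13: min(17,7)*12=84 best=84 *, r--
l=1 r=12: min(17,5)*11=55 best=84, r--
l=1 r=11: min(17,10)*10=100 best=100 *, r--
l=1 r=10: min(17,6)*9=54 best=100, r--
l=1 r=9: min(17,13)*8=104 best=104 *, r--
l=1 r=8: min(17,12)*7=84 best=104, r--
l=1 r=7: min(17,6)*6=36 best=104, r--
l=1 r=6: min(17,2)*5=10 best=104, r--
l=1 r=5: min(17,17)*4=68 best=104, r--
l=1 r=4: min(17,17)*3=51 best=104, r--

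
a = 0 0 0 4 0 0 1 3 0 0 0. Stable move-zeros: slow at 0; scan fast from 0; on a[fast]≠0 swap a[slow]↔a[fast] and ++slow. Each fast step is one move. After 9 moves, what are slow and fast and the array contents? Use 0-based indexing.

slow=3, fast=9, a=[4, 1, 3, 0, 0, 0, 0, 0, 0, 0, 0]

(s=0,f=0) a[fast]=0 → fast++
(s=0,f=1) a[fast]=0 → fast++
(s=0,f=2) a[fast]=0 → fast++
(s=0,f=3) a[fast]=4≠0 swap→a[0]=4 → slow++,fast++
(s=1,f=4) a[fast]=0 → fast++
(s=1,f=5) a[fast]=0 → fast++
(s=1,f=6) a[fast]=1≠0 swap→a[1]=1 → slow++,fast++
(s=2,f=7) a[fast]=3≠0 swap→a[2]=3 → slow++,fast++
(s=3,f=8) a[fast]=0 → fast++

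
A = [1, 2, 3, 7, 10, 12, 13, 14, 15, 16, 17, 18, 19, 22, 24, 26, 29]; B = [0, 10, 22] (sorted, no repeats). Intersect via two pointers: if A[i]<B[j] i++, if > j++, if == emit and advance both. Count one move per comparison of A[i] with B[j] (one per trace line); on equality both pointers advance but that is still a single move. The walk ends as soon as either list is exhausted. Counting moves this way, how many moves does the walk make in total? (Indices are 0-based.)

15 moves

[i=0,j=0] 1>0 → j++
[i=0,j=1] 1<10 → i++
[i=1,j=1] 2<10 → i++
[i=2,j=1] 3<10 → i++
[i=3,j=1] 7<10 → i++
[i=4,j=1] 10==10 emit → i++,j++
[i=5,j=2] 12<22 → i++
[i=6,j=2] 13<22 → i++
[i=7,j=2] 14<22 → i++
[i=8,j=2] 15<22 → i++
[i=9,j=2] 16<22 → i++
[i=10,j=2] 17<22 → i++
[i=11,j=2] 18<22 → i++
[i=12,j=2] 19<22 → i++
[i=13,j=2] 22==22 emit → i++,j++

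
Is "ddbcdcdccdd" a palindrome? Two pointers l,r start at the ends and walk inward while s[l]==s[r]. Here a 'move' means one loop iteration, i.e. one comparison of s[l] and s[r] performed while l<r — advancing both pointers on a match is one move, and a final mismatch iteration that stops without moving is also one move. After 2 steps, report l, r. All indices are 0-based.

[0,10] 'd'=='d' → l++,r--
[1,9] 'd'=='d' → l++,r--

l=2, r=8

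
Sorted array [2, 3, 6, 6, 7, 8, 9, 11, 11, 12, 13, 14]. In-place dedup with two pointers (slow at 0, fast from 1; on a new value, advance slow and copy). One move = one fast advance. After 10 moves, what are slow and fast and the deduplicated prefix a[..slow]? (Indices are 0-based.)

slow=8, fast=11, prefix=[2, 3, 6, 7, 8, 9, 11, 12, 13]

(s=0,f=1) a[fast]=3≠a[slow]=2 write a[1]=3 → slow++,fast++
(s=1,f=2) a[fast]=6≠a[slow]=3 write a[2]=6 → slow++,fast++
(s=2,f=3) a[fast]=6=a[slow] dup → fast++
(s=2,f=4) a[fast]=7≠a[slow]=6 write a[3]=7 → slow++,fast++
(s=3,f=5) a[fast]=8≠a[slow]=7 write a[4]=8 → slow++,fast++
(s=4,f=6) a[fast]=9≠a[slow]=8 write a[5]=9 → slow++,fast++
(s=5,f=7) a[fast]=11≠a[slow]=9 write a[6]=11 → slow++,fast++
(s=6,f=8) a[fast]=11=a[slow] dup → fast++
(s=6,f=9) a[fast]=12≠a[slow]=11 write a[7]=12 → slow++,fast++
(s=7,f=10) a[fast]=13≠a[slow]=12 write a[8]=13 → slow++,fast++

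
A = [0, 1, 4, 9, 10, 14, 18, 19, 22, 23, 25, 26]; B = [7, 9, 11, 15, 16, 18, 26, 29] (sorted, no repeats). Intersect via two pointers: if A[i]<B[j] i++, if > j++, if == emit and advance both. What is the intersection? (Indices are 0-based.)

intersection = [9, 18, 26]

[i=0,j=0] 0<7 → i++
[i=1,j=0] 1<7 → i++
[i=2,j=0] 4<7 → i++
[i=3,j=0] 9>7 → j++
[i=3,j=1] 9==9 emit → i++,j++
[i=4,j=2] 10<11 → i++
[i=5,j=2] 14>11 → j++
[i=5,j=3] 14<15 → i++
[i=6,j=3] 18>15 → j++
[i=6,j=4] 18>16 → j++
[i=6,j=5] 18==18 emit → i++,j++
[i=7,j=6] 19<26 → i++
[i=8,j=6] 22<26 → i++
[i=9,j=6] 23<26 → i++
[i=10,j=6] 25<26 → i++
[i=11,j=6] 26==26 emit → i++,j++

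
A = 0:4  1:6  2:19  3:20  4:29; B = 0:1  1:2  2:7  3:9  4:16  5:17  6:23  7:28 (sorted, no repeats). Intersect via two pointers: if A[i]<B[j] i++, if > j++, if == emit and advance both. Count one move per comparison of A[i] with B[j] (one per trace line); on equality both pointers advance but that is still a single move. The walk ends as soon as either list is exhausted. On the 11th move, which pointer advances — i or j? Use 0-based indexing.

i=0 j=0: 4>1, j++
i=0 j=1: 4>2, j++
i=0 j=2: 4<7, i++
i=1 j=2: 6<7, i++
i=2 j=2: 19>7, j++
i=2 j=3: 19>9, j++
i=2 j=4: 19>16, j++
i=2 j=5: 19>17, j++
i=2 j=6: 19<23, i++
i=3 j=6: 20<23, i++
i=4 j=6: 29>23, j++

j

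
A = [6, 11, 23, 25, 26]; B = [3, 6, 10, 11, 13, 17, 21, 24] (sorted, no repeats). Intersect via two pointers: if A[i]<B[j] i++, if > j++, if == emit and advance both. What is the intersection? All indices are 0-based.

intersection = [6, 11]

[i=0,j=0] 6>3 → j++
[i=0,j=1] 6==6 emit → i++,j++
[i=1,j=2] 11>10 → j++
[i=1,j=3] 11==11 emit → i++,j++
[i=2,j=4] 23>13 → j++
[i=2,j=5] 23>17 → j++
[i=2,j=6] 23>21 → j++
[i=2,j=7] 23<24 → i++
[i=3,j=7] 25>24 → j++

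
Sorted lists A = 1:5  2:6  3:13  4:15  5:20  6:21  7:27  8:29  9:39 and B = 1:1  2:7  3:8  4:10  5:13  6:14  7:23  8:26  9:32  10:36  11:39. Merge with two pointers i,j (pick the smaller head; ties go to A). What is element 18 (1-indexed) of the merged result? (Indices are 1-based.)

[i=1,j=1] A[i]=5>B[j]=1 take 1 → j++
[i=1,j=2] A[i]=5<=B[j]=7 take 5 → i++
[i=2,j=2] A[i]=6<=B[j]=7 take 6 → i++
[i=3,j=2] A[i]=13>B[j]=7 take 7 → j++
[i=3,j=3] A[i]=13>B[j]=8 take 8 → j++
[i=3,j=4] A[i]=13>B[j]=10 take 10 → j++
[i=3,j=5] A[i]=13<=B[j]=13 take 13 → i++
[i=4,j=5] A[i]=15>B[j]=13 take 13 → j++
[i=4,j=6] A[i]=15>B[j]=14 take 14 → j++
[i=4,j=7] A[i]=15<=B[j]=23 take 15 → i++
[i=5,j=7] A[i]=20<=B[j]=23 take 20 → i++
[i=6,j=7] A[i]=21<=B[j]=23 take 21 → i++
[i=7,j=7] A[i]=27>B[j]=23 take 23 → j++
[i=7,j=8] A[i]=27>B[j]=26 take 26 → j++
[i=7,j=9] A[i]=27<=B[j]=32 take 27 → i++
[i=8,j=9] A[i]=29<=B[j]=32 take 29 → i++
[i=9,j=9] A[i]=39>B[j]=32 take 32 → j++
[i=9,j=10] A[i]=39>B[j]=36 take 36 → j++
[i=9,j=11] A[i]=39<=B[j]=39 take 39 → i++
[i=10,j=11] A done, take B[j]=39 → j++

merged[18] = 36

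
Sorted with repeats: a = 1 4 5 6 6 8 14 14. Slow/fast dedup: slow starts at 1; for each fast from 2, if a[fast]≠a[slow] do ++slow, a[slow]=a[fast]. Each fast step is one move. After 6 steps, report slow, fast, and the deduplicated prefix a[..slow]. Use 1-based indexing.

(s=1,f=2) a[fast]=4≠a[slow]=1 write a[2]=4 → slow++,fast++
(s=2,f=3) a[fast]=5≠a[slow]=4 write a[3]=5 → slow++,fast++
(s=3,f=4) a[fast]=6≠a[slow]=5 write a[4]=6 → slow++,fast++
(s=4,f=5) a[fast]=6=a[slow] dup → fast++
(s=4,f=6) a[fast]=8≠a[slow]=6 write a[5]=8 → slow++,fast++
(s=5,f=7) a[fast]=14≠a[slow]=8 write a[6]=14 → slow++,fast++

slow=6, fast=8, prefix=[1, 4, 5, 6, 8, 14]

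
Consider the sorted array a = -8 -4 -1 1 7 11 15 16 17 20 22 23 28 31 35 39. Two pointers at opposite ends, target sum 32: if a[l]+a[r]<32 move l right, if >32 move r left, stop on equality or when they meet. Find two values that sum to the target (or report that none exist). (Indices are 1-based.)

(1, 31)

l=1 r=16: -8+39=31 <32, l++
l=2 r=16: -4+39=35 >32, r--
l=2 r=15: -4+35=31 <32, l++
l=3 r=15: -1+35=34 >32, r--
l=3 r=14: -1+31=30 <32, l++
l=4 r=14: 1+31=32, found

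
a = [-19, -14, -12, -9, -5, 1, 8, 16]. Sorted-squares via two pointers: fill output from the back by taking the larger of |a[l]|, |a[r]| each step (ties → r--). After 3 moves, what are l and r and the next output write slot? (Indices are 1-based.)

l=3, r=7, next write slot=5

l=1 r=8: |-19|>|16| out[8]=361, l++
l=2 r=8: |-14|<=|16| out[7]=256, r--
l=2 r=7: |-14|>|8| out[6]=196, l++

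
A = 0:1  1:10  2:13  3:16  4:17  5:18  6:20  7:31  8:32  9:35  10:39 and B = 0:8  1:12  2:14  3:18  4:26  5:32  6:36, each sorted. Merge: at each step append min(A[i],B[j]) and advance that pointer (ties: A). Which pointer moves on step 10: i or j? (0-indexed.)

i=0 j=0: A[i]=1<=B[j]=8 take 1, i++
i=1 j=0: A[i]=10>B[j]=8 take 8, j++
i=1 j=1: A[i]=10<=B[j]=12 take 10, i++
i=2 j=1: A[i]=13>B[j]=12 take 12, j++
i=2 j=2: A[i]=13<=B[j]=14 take 13, i++
i=3 j=2: A[i]=16>B[j]=14 take 14, j++
i=3 j=3: A[i]=16<=B[j]=18 take 16, i++
i=4 j=3: A[i]=17<=B[j]=18 take 17, i++
i=5 j=3: A[i]=18<=B[j]=18 take 18, i++
i=6 j=3: A[i]=20>B[j]=18 take 18, j++

j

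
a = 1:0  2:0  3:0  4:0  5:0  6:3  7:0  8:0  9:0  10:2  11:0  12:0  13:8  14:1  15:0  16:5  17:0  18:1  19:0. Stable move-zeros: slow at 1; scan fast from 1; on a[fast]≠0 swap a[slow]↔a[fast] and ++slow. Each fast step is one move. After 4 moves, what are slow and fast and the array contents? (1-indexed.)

slow=1, fast=5, a=[0, 0, 0, 0, 0, 3, 0, 0, 0, 2, 0, 0, 8, 1, 0, 5, 0, 1, 0]

slow=1 fast=1: a[fast]=0, fast++
slow=1 fast=2: a[fast]=0, fast++
slow=1 fast=3: a[fast]=0, fast++
slow=1 fast=4: a[fast]=0, fast++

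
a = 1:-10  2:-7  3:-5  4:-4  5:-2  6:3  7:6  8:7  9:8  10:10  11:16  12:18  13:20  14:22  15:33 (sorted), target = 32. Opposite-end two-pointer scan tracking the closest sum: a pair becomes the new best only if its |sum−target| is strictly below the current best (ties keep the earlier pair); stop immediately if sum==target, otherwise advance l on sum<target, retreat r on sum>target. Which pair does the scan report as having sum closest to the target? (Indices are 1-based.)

pair (10, 22) with sum 32 (|Δ|=0)

[1,15] -10+33=23 d=9 * → l++
[2,15] -7+33=26 d=6 * → l++
[3,15] -5+33=28 d=4 * → l++
[4,15] -4+33=29 d=3 * → l++
[5,15] -2+33=31 d=1 * → l++
[6,15] 3+33=36 d=4 → r--
[6,14] 3+22=25 d=7 → l++
[7,14] 6+22=28 d=4 → l++
[8,14] 7+22=29 d=3 → l++
[9,14] 8+22=30 d=2 → l++
[10,14] 10+22=32 d=0 * → stop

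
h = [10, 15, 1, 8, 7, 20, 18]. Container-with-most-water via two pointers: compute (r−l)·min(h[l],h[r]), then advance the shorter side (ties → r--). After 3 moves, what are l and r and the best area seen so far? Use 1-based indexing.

[1,7] min(10,18)*6=60 best=60 * → l++
[2,7] min(15,18)*5=75 best=75 * → l++
[3,7] min(1,18)*4=4 best=75 → l++

l=4, r=7, best area=75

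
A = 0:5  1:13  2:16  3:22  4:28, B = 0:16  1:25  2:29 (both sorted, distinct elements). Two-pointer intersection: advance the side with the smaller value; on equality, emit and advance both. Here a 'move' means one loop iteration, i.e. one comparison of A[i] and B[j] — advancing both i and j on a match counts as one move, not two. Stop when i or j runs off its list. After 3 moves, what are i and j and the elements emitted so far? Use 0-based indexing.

[i=0,j=0] 5<16 → i++
[i=1,j=0] 13<16 → i++
[i=2,j=0] 16==16 emit → i++,j++

i=3, j=1, emitted=[16]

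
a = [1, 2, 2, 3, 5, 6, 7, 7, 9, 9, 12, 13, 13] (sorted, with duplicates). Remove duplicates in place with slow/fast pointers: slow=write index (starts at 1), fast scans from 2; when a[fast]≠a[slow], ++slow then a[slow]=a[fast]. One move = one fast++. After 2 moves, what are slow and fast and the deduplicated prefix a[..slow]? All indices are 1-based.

(s=1,f=2) a[fast]=2≠a[slow]=1 write a[2]=2 → slow++,fast++
(s=2,f=3) a[fast]=2=a[slow] dup → fast++

slow=2, fast=4, prefix=[1, 2]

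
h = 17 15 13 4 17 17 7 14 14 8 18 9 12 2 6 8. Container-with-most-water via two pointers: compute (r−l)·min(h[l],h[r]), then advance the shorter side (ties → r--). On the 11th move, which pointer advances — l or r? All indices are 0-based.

l

l=0 r=15: min(17,8)*15=120 best=120 *, r--
l=0 r=14: min(17,6)*14=84 best=120, r--
l=0 r=13: min(17,2)*13=26 best=120, r--
l=0 r=12: min(17,12)*12=144 best=144 *, r--
l=0 r=11: min(17,9)*11=99 best=144, r--
l=0 r=10: min(17,18)*10=170 best=170 *, l++
l=1 r=10: min(15,18)*9=135 best=170, l++
l=2 r=10: min(13,18)*8=104 best=170, l++
l=3 r=10: min(4,18)*7=28 best=170, l++
l=4 r=10: min(17,18)*6=102 best=170, l++
l=5 r=10: min(17,18)*5=85 best=170, l++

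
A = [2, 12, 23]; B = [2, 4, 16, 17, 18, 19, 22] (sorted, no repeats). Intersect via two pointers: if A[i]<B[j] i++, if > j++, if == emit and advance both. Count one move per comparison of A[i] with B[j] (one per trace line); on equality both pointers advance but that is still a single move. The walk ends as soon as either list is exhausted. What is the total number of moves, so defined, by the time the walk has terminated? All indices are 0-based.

i=0 j=0: 2==2 emit, i++,j++
i=1 j=1: 12>4, j++
i=1 j=2: 12<16, i++
i=2 j=2: 23>16, j++
i=2 j=3: 23>17, j++
i=2 j=4: 23>18, j++
i=2 j=5: 23>19, j++
i=2 j=6: 23>22, j++

8 moves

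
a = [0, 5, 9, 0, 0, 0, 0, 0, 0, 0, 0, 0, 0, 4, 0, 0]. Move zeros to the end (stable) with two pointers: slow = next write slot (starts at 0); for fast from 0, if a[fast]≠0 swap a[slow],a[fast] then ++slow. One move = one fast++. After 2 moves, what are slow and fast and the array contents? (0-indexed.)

slow=1, fast=2, a=[5, 0, 9, 0, 0, 0, 0, 0, 0, 0, 0, 0, 0, 4, 0, 0]

slow=0 fast=0: a[fast]=0, fast++
slow=0 fast=1: a[fast]=5≠0 swap→a[0]=5, slow++,fast++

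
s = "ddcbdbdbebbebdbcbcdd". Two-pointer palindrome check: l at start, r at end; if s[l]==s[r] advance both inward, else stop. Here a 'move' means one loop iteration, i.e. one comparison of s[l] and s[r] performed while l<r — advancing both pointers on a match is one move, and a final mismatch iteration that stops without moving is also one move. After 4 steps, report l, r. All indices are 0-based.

[0,19] 'd'=='d' → l++,r--
[1,18] 'd'=='d' → l++,r--
[2,17] 'c'=='c' → l++,r--
[3,16] 'b'=='b' → l++,r--

l=4, r=15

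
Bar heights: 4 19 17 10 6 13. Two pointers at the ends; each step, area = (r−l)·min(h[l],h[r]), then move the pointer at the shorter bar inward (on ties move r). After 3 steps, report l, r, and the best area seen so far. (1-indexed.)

l=1 r=6: min(4,13)*5=20 best=20 *, l++
l=2 r=6: min(19,13)*4=52 best=52 *, r--
l=2 r=5: min(19,6)*3=18 best=52, r--

l=2, r=4, best area=52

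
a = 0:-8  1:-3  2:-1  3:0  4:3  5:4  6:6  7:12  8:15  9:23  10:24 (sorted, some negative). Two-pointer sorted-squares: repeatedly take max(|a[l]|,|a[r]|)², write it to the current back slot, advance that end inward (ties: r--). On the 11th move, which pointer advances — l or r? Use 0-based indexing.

[0,10] |-8|<=|24| out[10]=576 → r--
[0,9] |-8|<=|23| out[9]=529 → r--
[0,8] |-8|<=|15| out[8]=225 → r--
[0,7] |-8|<=|12| out[7]=144 → r--
[0,6] |-8|>|6| out[6]=64 → l++
[1,6] |-3|<=|6| out[5]=36 → r--
[1,5] |-3|<=|4| out[4]=16 → r--
[1,4] |-3|<=|3| out[3]=9 → r--
[1,3] |-3|>|0| out[2]=9 → l++
[2,3] |-1|>|0| out[1]=1 → l++
[3,3] |0|<=|0| out[0]=0 → r--

r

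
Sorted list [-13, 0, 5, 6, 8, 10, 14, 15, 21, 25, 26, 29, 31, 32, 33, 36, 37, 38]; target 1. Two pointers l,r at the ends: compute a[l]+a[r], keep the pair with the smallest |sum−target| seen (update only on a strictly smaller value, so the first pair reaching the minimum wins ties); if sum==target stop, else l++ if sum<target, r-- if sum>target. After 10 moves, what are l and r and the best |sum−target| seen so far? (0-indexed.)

l=0, r=7, best |Δ|=7

l=0 r=17: -13+38=25 d=24 *, r--
l=0 r=16: -13+37=24 d=23 *, r--
l=0 r=15: -13+36=23 d=22 *, r--
l=0 r=14: -13+33=20 d=19 *, r--
l=0 r=13: -13+32=19 d=18 *, r--
l=0 r=12: -13+31=18 d=17 *, r--
l=0 r=11: -13+29=16 d=15 *, r--
l=0 r=10: -13+26=13 d=12 *, r--
l=0 r=9: -13+25=12 d=11 *, r--
l=0 r=8: -13+21=8 d=7 *, r--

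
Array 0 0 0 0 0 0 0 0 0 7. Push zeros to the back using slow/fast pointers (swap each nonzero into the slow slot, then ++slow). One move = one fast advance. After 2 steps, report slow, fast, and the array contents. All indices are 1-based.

slow=1 fast=1: a[fast]=0, fast++
slow=1 fast=2: a[fast]=0, fast++

slow=1, fast=3, a=[0, 0, 0, 0, 0, 0, 0, 0, 0, 7]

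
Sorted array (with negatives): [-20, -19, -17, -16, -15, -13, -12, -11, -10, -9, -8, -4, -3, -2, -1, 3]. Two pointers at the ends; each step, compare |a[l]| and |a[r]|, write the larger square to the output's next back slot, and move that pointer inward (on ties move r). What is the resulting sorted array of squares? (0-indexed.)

l=0 r=15: |-20|>|3| out[15]=400, l++
l=1 r=15: |-19|>|3| out[14]=361, l++
l=2 r=15: |-17|>|3| out[13]=289, l++
l=3 r=15: |-16|>|3| out[12]=256, l++
l=4 r=15: |-15|>|3| out[11]=225, l++
l=5 r=15: |-13|>|3| out[10]=169, l++
l=6 r=15: |-12|>|3| out[9]=144, l++
l=7 r=15: |-11|>|3| out[8]=121, l++
l=8 r=15: |-10|>|3| out[7]=100, l++
l=9 r=15: |-9|>|3| out[6]=81, l++
l=10 r=15: |-8|>|3| out[5]=64, l++
l=11 r=15: |-4|>|3| out[4]=16, l++
l=12 r=15: |-3|<=|3| out[3]=9, r--
l=12 r=14: |-3|>|-1| out[2]=9, l++
l=13 r=14: |-2|>|-1| out[1]=4, l++
l=14 r=14: |-1|<=|-1| out[0]=1, r--

[1, 4, 9, 9, 16, 64, 81, 100, 121, 144, 169, 225, 256, 289, 361, 400]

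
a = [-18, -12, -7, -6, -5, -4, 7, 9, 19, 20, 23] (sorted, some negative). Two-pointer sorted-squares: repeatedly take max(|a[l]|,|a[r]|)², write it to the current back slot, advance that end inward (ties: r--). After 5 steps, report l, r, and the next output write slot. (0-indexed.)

l=2, r=7, next write slot=5

l=0 r=10: |-18|<=|23| out[10]=529, r--
l=0 r=9: |-18|<=|20| out[9]=400, r--
l=0 r=8: |-18|<=|19| out[8]=361, r--
l=0 r=7: |-18|>|9| out[7]=324, l++
l=1 r=7: |-12|>|9| out[6]=144, l++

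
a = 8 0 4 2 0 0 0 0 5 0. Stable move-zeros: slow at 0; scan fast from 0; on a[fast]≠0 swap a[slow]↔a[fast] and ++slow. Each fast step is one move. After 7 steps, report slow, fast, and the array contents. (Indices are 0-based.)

slow=3, fast=7, a=[8, 4, 2, 0, 0, 0, 0, 0, 5, 0]

slow=0 fast=0: a[fast]=8≠0 swap→a[0]=8, slow++,fast++
slow=1 fast=1: a[fast]=0, fast++
slow=1 fast=2: a[fast]=4≠0 swap→a[1]=4, slow++,fast++
slow=2 fast=3: a[fast]=2≠0 swap→a[2]=2, slow++,fast++
slow=3 fast=4: a[fast]=0, fast++
slow=3 fast=5: a[fast]=0, fast++
slow=3 fast=6: a[fast]=0, fast++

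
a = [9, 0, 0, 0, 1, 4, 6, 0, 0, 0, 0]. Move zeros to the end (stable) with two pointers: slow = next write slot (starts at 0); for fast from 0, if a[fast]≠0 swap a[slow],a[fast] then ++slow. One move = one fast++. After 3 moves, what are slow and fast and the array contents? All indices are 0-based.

(s=0,f=0) a[fast]=9≠0 swap→a[0]=9 → slow++,fast++
(s=1,f=1) a[fast]=0 → fast++
(s=1,f=2) a[fast]=0 → fast++

slow=1, fast=3, a=[9, 0, 0, 0, 1, 4, 6, 0, 0, 0, 0]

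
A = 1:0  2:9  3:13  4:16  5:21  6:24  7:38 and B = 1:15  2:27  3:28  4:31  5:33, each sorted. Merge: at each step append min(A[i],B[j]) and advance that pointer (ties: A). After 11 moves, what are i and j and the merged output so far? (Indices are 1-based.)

i=7, j=6, merged so far=[0, 9, 13, 15, 16, 21, 24, 27, 28, 31, 33]

[i=1,j=1] A[i]=0<=B[j]=15 take 0 → i++
[i=2,j=1] A[i]=9<=B[j]=15 take 9 → i++
[i=3,j=1] A[i]=13<=B[j]=15 take 13 → i++
[i=4,j=1] A[i]=16>B[j]=15 take 15 → j++
[i=4,j=2] A[i]=16<=B[j]=27 take 16 → i++
[i=5,j=2] A[i]=21<=B[j]=27 take 21 → i++
[i=6,j=2] A[i]=24<=B[j]=27 take 24 → i++
[i=7,j=2] A[i]=38>B[j]=27 take 27 → j++
[i=7,j=3] A[i]=38>B[j]=28 take 28 → j++
[i=7,j=4] A[i]=38>B[j]=31 take 31 → j++
[i=7,j=5] A[i]=38>B[j]=33 take 33 → j++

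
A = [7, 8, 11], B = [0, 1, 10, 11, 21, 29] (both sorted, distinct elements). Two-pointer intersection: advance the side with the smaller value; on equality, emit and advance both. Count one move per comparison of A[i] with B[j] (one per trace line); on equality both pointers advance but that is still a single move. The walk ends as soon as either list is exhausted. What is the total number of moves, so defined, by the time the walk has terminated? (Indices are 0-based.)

i=0 j=0: 7>0, j++
i=0 j=1: 7>1, j++
i=0 j=2: 7<10, i++
i=1 j=2: 8<10, i++
i=2 j=2: 11>10, j++
i=2 j=3: 11==11 emit, i++,j++

6 moves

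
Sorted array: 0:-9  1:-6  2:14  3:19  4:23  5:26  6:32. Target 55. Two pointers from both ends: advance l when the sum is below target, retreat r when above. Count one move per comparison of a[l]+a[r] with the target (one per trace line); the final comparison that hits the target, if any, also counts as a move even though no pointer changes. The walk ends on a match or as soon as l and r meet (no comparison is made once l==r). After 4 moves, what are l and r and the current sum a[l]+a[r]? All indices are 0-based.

l=4, r=6, sum=55

[0,6] -9+32=23 <55 → l++
[1,6] -6+32=26 <55 → l++
[2,6] 14+32=46 <55 → l++
[3,6] 19+32=51 <55 → l++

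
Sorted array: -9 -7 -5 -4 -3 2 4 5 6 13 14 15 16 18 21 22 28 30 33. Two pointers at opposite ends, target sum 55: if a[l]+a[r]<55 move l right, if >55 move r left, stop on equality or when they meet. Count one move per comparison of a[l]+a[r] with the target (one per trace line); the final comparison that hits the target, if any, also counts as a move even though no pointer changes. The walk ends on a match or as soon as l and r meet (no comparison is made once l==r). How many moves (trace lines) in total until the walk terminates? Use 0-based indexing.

l=0 r=18: -9+33=24 <55, l++
l=1 r=18: -7+33=26 <55, l++
l=2 r=18: -5+33=28 <55, l++
l=3 r=18: -4+33=29 <55, l++
l=4 r=18: -3+33=30 <55, l++
l=5 r=18: 2+33=35 <55, l++
l=6 r=18: 4+33=37 <55, l++
l=7 r=18: 5+33=38 <55, l++
l=8 r=18: 6+33=39 <55, l++
l=9 r=18: 13+33=46 <55, l++
l=10 r=18: 14+33=47 <55, l++
l=11 r=18: 15+33=48 <55, l++
l=12 r=18: 16+33=49 <55, l++
l=13 r=18: 18+33=51 <55, l++
l=14 r=18: 21+33=54 <55, l++
l=15 r=18: 22+33=55, found

16 moves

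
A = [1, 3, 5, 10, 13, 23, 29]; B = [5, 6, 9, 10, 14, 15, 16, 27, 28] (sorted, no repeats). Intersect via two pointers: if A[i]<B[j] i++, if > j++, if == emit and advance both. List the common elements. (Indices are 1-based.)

intersection = [5, 10]

i=1 j=1: 1<5, i++
i=2 j=1: 3<5, i++
i=3 j=1: 5==5 emit, i++,j++
i=4 j=2: 10>6, j++
i=4 j=3: 10>9, j++
i=4 j=4: 10==10 emit, i++,j++
i=5 j=5: 13<14, i++
i=6 j=5: 23>14, j++
i=6 j=6: 23>15, j++
i=6 j=7: 23>16, j++
i=6 j=8: 23<27, i++
i=7 j=8: 29>27, j++
i=7 j=9: 29>28, j++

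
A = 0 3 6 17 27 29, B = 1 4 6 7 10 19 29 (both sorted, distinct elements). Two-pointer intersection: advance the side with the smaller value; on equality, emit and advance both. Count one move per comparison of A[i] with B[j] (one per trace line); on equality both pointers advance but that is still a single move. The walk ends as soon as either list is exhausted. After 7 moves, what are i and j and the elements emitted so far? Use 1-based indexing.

i=4, j=6, emitted=[6]

[i=1,j=1] 0<1 → i++
[i=2,j=1] 3>1 → j++
[i=2,j=2] 3<4 → i++
[i=3,j=2] 6>4 → j++
[i=3,j=3] 6==6 emit → i++,j++
[i=4,j=4] 17>7 → j++
[i=4,j=5] 17>10 → j++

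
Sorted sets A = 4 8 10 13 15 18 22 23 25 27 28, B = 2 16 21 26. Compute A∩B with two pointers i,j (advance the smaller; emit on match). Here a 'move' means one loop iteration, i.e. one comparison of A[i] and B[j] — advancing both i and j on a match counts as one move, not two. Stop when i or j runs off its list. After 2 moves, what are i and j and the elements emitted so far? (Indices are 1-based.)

i=2, j=2, emitted=[]

i=1 j=1: 4>2, j++
i=1 j=2: 4<16, i++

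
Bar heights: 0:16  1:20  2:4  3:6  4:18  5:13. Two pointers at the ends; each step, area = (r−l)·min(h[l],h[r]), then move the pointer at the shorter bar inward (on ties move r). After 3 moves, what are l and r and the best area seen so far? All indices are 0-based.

l=1, r=3, best area=65

l=0 r=5: min(16,13)*5=65 best=65 *, r--
l=0 r=4: min(16,18)*4=64 best=65, l++
l=1 r=4: min(20,18)*3=54 best=65, r--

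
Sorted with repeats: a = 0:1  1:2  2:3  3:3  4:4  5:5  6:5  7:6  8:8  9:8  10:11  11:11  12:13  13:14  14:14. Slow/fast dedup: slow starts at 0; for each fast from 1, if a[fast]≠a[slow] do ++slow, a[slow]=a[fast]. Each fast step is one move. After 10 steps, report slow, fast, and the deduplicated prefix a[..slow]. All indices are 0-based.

(s=0,f=1) a[fast]=2≠a[slow]=1 write a[1]=2 → slow++,fast++
(s=1,f=2) a[fast]=3≠a[slow]=2 write a[2]=3 → slow++,fast++
(s=2,f=3) a[fast]=3=a[slow] dup → fast++
(s=2,f=4) a[fast]=4≠a[slow]=3 write a[3]=4 → slow++,fast++
(s=3,f=5) a[fast]=5≠a[slow]=4 write a[4]=5 → slow++,fast++
(s=4,f=6) a[fast]=5=a[slow] dup → fast++
(s=4,f=7) a[fast]=6≠a[slow]=5 write a[5]=6 → slow++,fast++
(s=5,f=8) a[fast]=8≠a[slow]=6 write a[6]=8 → slow++,fast++
(s=6,f=9) a[fast]=8=a[slow] dup → fast++
(s=6,f=10) a[fast]=11≠a[slow]=8 write a[7]=11 → slow++,fast++

slow=7, fast=11, prefix=[1, 2, 3, 4, 5, 6, 8, 11]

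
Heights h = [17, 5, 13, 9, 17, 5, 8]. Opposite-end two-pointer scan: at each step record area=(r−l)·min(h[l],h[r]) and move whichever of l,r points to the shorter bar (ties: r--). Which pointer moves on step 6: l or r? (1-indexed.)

l=1 r=7: min(17,8)*6=48 best=48 *, r--
l=1 r=6: min(17,5)*5=25 best=48, r--
l=1 r=5: min(17,17)*4=68 best=68 *, r--
l=1 r=4: min(17,9)*3=27 best=68, r--
l=1 r=3: min(17,13)*2=26 best=68, r--
l=1 r=2: min(17,5)*1=5 best=68, r--

r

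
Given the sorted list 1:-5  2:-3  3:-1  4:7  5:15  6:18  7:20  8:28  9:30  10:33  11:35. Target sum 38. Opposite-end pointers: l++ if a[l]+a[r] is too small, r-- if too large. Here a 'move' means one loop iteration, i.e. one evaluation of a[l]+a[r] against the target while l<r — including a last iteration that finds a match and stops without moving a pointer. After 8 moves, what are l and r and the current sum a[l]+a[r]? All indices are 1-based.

l=1 r=11: -5+35=30 <38, l++
l=2 r=11: -3+35=32 <38, l++
l=3 r=11: -1+35=34 <38, l++
l=4 r=11: 7+35=42 >38, r--
l=4 r=10: 7+33=40 >38, r--
l=4 r=9: 7+30=37 <38, l++
l=5 r=9: 15+30=45 >38, r--
l=5 r=8: 15+28=43 >38, r--

l=5, r=7, sum=35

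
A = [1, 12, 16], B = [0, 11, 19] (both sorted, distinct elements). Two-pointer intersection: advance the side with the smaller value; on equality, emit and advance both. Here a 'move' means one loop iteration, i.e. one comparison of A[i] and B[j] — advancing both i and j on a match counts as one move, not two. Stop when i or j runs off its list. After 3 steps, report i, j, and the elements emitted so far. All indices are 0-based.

i=1, j=2, emitted=[]

[i=0,j=0] 1>0 → j++
[i=0,j=1] 1<11 → i++
[i=1,j=1] 12>11 → j++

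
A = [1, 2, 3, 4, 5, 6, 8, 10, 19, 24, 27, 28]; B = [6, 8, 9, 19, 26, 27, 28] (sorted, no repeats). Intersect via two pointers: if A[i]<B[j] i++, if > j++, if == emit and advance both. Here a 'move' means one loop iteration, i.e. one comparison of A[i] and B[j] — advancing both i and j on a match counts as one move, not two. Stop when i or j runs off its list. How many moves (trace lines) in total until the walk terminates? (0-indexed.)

14 moves

i=0 j=0: 1<6, i++
i=1 j=0: 2<6, i++
i=2 j=0: 3<6, i++
i=3 j=0: 4<6, i++
i=4 j=0: 5<6, i++
i=5 j=0: 6==6 emit, i++,j++
i=6 j=1: 8==8 emit, i++,j++
i=7 j=2: 10>9, j++
i=7 j=3: 10<19, i++
i=8 j=3: 19==19 emit, i++,j++
i=9 j=4: 24<26, i++
i=10 j=4: 27>26, j++
i=10 j=5: 27==27 emit, i++,j++
i=11 j=6: 28==28 emit, i++,j++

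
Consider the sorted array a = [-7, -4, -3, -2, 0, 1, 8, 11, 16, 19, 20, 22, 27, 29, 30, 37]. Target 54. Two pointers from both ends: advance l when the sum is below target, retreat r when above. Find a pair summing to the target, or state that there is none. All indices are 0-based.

l=0 r=15: -7+37=30 <54, l++
l=1 r=15: -4+37=33 <54, l++
l=2 r=15: -3+37=34 <54, l++
l=3 r=15: -2+37=35 <54, l++
l=4 r=15: 0+37=37 <54, l++
l=5 r=15: 1+37=38 <54, l++
l=6 r=15: 8+37=45 <54, l++
l=7 r=15: 11+37=48 <54, l++
l=8 r=15: 16+37=53 <54, l++
l=9 r=15: 19+37=56 >54, r--
l=9 r=14: 19+30=49 <54, l++
l=10 r=14: 20+30=50 <54, l++
l=11 r=14: 22+30=52 <54, l++
l=12 r=14: 27+30=57 >54, r--
l=12 r=13: 27+29=56 >54, r--

no pair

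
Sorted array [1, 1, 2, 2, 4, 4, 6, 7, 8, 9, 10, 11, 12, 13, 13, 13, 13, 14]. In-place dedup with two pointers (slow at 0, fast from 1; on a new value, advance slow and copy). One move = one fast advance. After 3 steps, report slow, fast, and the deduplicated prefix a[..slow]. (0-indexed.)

slow=1, fast=4, prefix=[1, 2]

slow=0 fast=1: a[fast]=1=a[slow] dup, fast++
slow=0 fast=2: a[fast]=2≠a[slow]=1 write a[1]=2, slow++,fast++
slow=1 fast=3: a[fast]=2=a[slow] dup, fast++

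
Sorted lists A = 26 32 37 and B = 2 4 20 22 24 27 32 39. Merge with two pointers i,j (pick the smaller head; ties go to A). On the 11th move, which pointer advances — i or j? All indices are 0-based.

[i=0,j=0] A[i]=26>B[j]=2 take 2 → j++
[i=0,j=1] A[i]=26>B[j]=4 take 4 → j++
[i=0,j=2] A[i]=26>B[j]=20 take 20 → j++
[i=0,j=3] A[i]=26>B[j]=22 take 22 → j++
[i=0,j=4] A[i]=26>B[j]=24 take 24 → j++
[i=0,j=5] A[i]=26<=B[j]=27 take 26 → i++
[i=1,j=5] A[i]=32>B[j]=27 take 27 → j++
[i=1,j=6] A[i]=32<=B[j]=32 take 32 → i++
[i=2,j=6] A[i]=37>B[j]=32 take 32 → j++
[i=2,j=7] A[i]=37<=B[j]=39 take 37 → i++
[i=3,j=7] A done, take B[j]=39 → j++

j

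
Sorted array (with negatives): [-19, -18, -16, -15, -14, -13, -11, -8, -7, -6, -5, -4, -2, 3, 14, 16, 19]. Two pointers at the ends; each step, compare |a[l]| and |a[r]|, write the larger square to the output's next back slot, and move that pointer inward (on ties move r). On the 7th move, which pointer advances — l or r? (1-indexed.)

r

l=1 r=17: |-19|<=|19| out[17]=361, r--
l=1 r=16: |-19|>|16| out[16]=361, l++
l=2 r=16: |-18|>|16| out[15]=324, l++
l=3 r=16: |-16|<=|16| out[14]=256, r--
l=3 r=15: |-16|>|14| out[13]=256, l++
l=4 r=15: |-15|>|14| out[12]=225, l++
l=5 r=15: |-14|<=|14| out[11]=196, r--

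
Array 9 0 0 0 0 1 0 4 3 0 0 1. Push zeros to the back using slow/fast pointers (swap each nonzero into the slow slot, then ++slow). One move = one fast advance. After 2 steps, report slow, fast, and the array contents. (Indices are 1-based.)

slow=2, fast=3, a=[9, 0, 0, 0, 0, 1, 0, 4, 3, 0, 0, 1]

slow=1 fast=1: a[fast]=9≠0 swap→a[1]=9, slow++,fast++
slow=2 fast=2: a[fast]=0, fast++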